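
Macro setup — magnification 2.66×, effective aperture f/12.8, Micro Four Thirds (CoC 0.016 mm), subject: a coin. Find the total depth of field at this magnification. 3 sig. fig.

At magnification m, DoF ≈ 2·N_eff·c/m² = 2 × 12.8 × 0.016 / 2.66² = 0.4096 / 7.076 ≈ 0.0579 mm.

0.0579 mm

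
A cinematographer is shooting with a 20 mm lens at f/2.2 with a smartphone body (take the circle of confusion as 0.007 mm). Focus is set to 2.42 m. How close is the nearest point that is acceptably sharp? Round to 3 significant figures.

2.22 m

Hyperfocal distance H = f²/(N·c) + f = 20²/(2.2 × 0.007) + 20 = 400/0.0154 + 20 ≈ 25994.0 mm ≈ 25.99 m.
Near limit Dn = s·(H − f)/(H + s − 2f) = 2420 × (25994.0 − 20) / (25994.0 + 2420 − 2 × 20) = 2420 × 25974.0 / 28374.0 ≈ 2215.3 mm ≈ 2.22 m.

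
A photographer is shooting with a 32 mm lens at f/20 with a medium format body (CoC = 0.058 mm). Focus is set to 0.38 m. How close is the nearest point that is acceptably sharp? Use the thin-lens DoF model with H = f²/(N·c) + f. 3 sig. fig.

273 mm

Hyperfocal distance H = f²/(N·c) + f = 32²/(20 × 0.058) + 32 = 1024/1.16 + 32 ≈ 914.8 mm ≈ 0.915 m.
Near limit Dn = s·(H − f)/(H + s − 2f) = 380 × (914.8 − 32) / (914.8 + 380 − 2 × 32) = 380 × 882.8 / 1230.8 ≈ 272.55 mm.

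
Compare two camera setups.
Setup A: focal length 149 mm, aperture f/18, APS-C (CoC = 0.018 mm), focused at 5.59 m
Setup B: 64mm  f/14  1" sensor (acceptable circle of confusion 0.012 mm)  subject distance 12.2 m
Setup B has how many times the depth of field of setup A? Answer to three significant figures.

18.1

Setup A: H = 149²/(18×0.018) + 149 ≈ 68670.6 mm; DoF = Df − Dn = 6072.16 − 5178.78 ≈ 893.38 mm.
Setup B: H = 64²/(14×0.012) + 64 ≈ 24445.0 mm; DoF = Df − Dn = 24291 − 8145 ≈ 16146 mm.
Ratio = 16146 / 893.38 ≈ 18.1.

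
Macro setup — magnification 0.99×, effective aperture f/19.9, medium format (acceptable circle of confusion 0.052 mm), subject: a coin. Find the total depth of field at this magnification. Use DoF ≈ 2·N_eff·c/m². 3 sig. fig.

At magnification m, DoF ≈ 2·N_eff·c/m² = 2 × 19.9 × 0.052 / 0.99² = 2.07 / 0.9801 ≈ 2.11 mm.

2.11 mm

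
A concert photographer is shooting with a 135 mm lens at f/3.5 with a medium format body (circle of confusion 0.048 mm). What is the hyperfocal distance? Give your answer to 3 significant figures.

109 m

Hyperfocal distance H = f²/(N·c) + f = 135²/(3.5 × 0.048) + 135 = 18225/0.168 + 135 ≈ 108617.1 mm ≈ 109 m.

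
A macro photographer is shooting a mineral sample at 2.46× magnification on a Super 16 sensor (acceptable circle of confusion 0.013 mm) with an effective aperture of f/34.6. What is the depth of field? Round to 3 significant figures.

0.149 mm

At magnification m, DoF ≈ 2·N_eff·c/m² = 2 × 34.6 × 0.013 / 2.46² = 0.8996 / 6.052 ≈ 0.149 mm.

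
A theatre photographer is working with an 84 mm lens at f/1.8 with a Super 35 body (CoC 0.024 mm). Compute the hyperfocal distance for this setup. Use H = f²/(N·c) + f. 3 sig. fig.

Hyperfocal distance H = f²/(N·c) + f = 84²/(1.8 × 0.024) + 84 = 7056/0.0432 + 84 ≈ 163417.3 mm ≈ 163 m.

163 m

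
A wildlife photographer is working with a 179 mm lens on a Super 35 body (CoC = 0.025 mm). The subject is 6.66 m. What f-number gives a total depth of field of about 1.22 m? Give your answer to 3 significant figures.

Write h = H − f = f²/(N·c). The thin-lens limits are Dn = s·h/(h + (s−f)) and Df = s·h/(h − (s−f)), so DoF = Df − Dn = 2·s·(s−f)·h / (h² − (s−f)²).
That is a quadratic in h: DoF·h² − 2·s·(s−f)·h − DoF·(s−f)² = 0 ⇒ h = (s−f)·(s + √(s² + DoF²)) / DoF = 6481 × (6660 + √(6660² + 1220²)) / 1220 = 6481 × (6660 + 6770.82) / 1220 ≈ 71348 mm.
Then N = f²/(c·h) = 179² / (0.025 × 71348) = 32041 / 1783.7 ≈ 18.

f/18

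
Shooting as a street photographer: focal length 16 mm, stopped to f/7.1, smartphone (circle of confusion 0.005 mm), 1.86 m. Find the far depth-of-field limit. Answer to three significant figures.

2.50 m

Hyperfocal distance H = f²/(N·c) + f = 16²/(7.1 × 0.005) + 16 = 256/0.0355 + 16 ≈ 7227.3 mm ≈ 7.227 m.
Far limit Df = s·(H − f)/(H − s) = 1860 × (7227.3 − 16) / (7227.3 − 1860) = 1860 × 7211.3 / 5367.3 ≈ 2499.0 mm ≈ 2.50 m.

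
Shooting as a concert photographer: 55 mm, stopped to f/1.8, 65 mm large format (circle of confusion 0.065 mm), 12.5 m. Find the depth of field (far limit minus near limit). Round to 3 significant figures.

15.7 m

Hyperfocal distance H = f²/(N·c) + f = 55²/(1.8 × 0.065) + 55 = 3025/0.117 + 55 ≈ 25909.7 mm ≈ 25.91 m.
Near limit Dn = s·(H − f)/(H + s − 2f) = 12500 × (25909.7 − 55) / (25909.7 + 12500 − 2 × 55) = 12500 × 25854.7 / 38299.7 ≈ 8438 mm.
Far limit Df = s·(H − f)/(H − s) = 12500 × (25909.7 − 55) / (25909.7 − 12500) = 12500 × 25854.7 / 13409.7 ≈ 24101 mm.
Depth of field = Df − Dn = 24101 − 8438 ≈ 15663 mm ≈ 15.7 m.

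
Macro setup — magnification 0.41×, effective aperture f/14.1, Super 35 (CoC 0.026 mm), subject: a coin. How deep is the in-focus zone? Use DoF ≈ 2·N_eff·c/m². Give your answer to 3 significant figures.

4.36 mm

At magnification m, DoF ≈ 2·N_eff·c/m² = 2 × 14.1 × 0.026 / 0.41² = 0.7332 / 0.1681 ≈ 4.36 mm.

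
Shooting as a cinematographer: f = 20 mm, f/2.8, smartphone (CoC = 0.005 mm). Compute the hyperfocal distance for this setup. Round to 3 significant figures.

28.6 m

Hyperfocal distance H = f²/(N·c) + f = 20²/(2.8 × 0.005) + 20 = 400/0.014 + 20 ≈ 28591.4 mm ≈ 28.6 m.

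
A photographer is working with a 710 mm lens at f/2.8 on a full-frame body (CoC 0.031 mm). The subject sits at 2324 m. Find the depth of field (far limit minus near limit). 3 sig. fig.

Hyperfocal distance H = f²/(N·c) + f = 710²/(2.8 × 0.031) + 710 = 504100/0.0868 + 710 ≈ 5808313.7 mm ≈ 5808 m.
Near limit Dn = s·(H − f)/(H + s − 2f) = 2324000 × (5808313.7 − 710) / (5808313.7 + 2324000 − 2 × 710) = 2324000 × 5807603.7 / 8130893.7 ≈ 1659949 mm.
Far limit Df = s·(H − f)/(H − s) = 2324000 × (5808313.7 − 710) / (5808313.7 − 2324000) = 2324000 × 5807603.7 / 3484313.7 ≈ 3873610 mm.
Depth of field = Df − Dn = 3873610 − 1659949 ≈ 2213661 mm ≈ 2210 m.

2210 m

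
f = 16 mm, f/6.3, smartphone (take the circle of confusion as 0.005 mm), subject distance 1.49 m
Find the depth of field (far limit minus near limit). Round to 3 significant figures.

0.559 m

Hyperfocal distance H = f²/(N·c) + f = 16²/(6.3 × 0.005) + 16 = 256/0.0315 + 16 ≈ 8143.0 mm ≈ 8.143 m.
Near limit Dn = s·(H − f)/(H + s − 2f) = 1490 × (8143.0 − 16) / (8143.0 + 1490 − 2 × 16) = 1490 × 8127.0 / 9601.0 ≈ 1261.25 mm.
Far limit Df = s·(H − f)/(H − s) = 1490 × (8143.0 − 16) / (8143.0 − 1490) = 1490 × 8127.0 / 6653.0 ≈ 1820.12 mm.
Depth of field = Df − Dn = 1820.12 − 1261.25 ≈ 558.87 mm ≈ 0.559 m.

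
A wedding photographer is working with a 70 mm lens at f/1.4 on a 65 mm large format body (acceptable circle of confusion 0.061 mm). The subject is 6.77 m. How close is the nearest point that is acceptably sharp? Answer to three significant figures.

6.06 m

Hyperfocal distance H = f²/(N·c) + f = 70²/(1.4 × 0.061) + 70 = 4900/0.0854 + 70 ≈ 57447.0 mm ≈ 57.45 m.
Near limit Dn = s·(H − f)/(H + s − 2f) = 6770 × (57447.0 − 70) / (57447.0 + 6770 − 2 × 70) = 6770 × 57377.0 / 64077.0 ≈ 6062.1 mm ≈ 6.06 m.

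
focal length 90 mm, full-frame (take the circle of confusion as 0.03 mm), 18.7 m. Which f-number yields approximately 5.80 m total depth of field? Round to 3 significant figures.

Write h = H − f = f²/(N·c). The thin-lens limits are Dn = s·h/(h + (s−f)) and Df = s·h/(h − (s−f)), so DoF = Df − Dn = 2·s·(s−f)·h / (h² − (s−f)²).
That is a quadratic in h: DoF·h² − 2·s·(s−f)·h − DoF·(s−f)² = 0 ⇒ h = (s−f)·(s + √(s² + DoF²)) / DoF = 18610 × (18700 + √(18700² + 5800²)) / 5800 = 18610 × (18700 + 19578.8) / 5800 ≈ 122822 mm.
Then N = f²/(c·h) = 90² / (0.03 × 122822) = 8100 / 3684.7 ≈ 2.20.

f/2.20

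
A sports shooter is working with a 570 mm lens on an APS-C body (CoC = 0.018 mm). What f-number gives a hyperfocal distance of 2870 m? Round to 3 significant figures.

f/6.29

Rearrange H = f²/(N·c) + f for N: N = f² / ((H − f)·c).
N = 570² / ((2870000 − 570) × 0.018) = 324900 / 51650 ≈ 6.29.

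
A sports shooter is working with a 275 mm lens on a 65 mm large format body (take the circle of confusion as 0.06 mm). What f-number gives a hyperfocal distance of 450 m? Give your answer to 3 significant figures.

Rearrange H = f²/(N·c) + f for N: N = f² / ((H − f)·c).
N = 275² / ((450000 − 275) × 0.06) = 75625 / 26984 ≈ 2.80.

f/2.80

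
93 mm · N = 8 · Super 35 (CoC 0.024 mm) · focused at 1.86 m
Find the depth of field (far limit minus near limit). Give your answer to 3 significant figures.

Hyperfocal distance H = f²/(N·c) + f = 93²/(8 × 0.024) + 93 = 8649/0.192 + 93 ≈ 45139.9 mm ≈ 45.14 m.
Near limit Dn = s·(H − f)/(H + s − 2f) = 1860 × (45139.9 − 93) / (45139.9 + 1860 − 2 × 93) = 1860 × 45046.9 / 46813.9 ≈ 1789.79 mm.
Far limit Df = s·(H − f)/(H − s) = 1860 × (45139.9 − 93) / (45139.9 − 1860) = 1860 × 45046.9 / 43279.9 ≈ 1935.94 mm.
Depth of field = Df − Dn = 1935.94 − 1789.79 ≈ 146.15 mm.

146 mm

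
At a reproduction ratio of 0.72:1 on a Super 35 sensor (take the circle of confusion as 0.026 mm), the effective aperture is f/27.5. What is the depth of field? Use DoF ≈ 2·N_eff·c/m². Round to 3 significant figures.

2.76 mm

At magnification m, DoF ≈ 2·N_eff·c/m² = 2 × 27.5 × 0.026 / 0.72² = 1.43 / 0.5184 ≈ 2.76 mm.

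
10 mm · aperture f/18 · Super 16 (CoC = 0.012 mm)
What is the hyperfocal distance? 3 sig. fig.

Hyperfocal distance H = f²/(N·c) + f = 10²/(18 × 0.012) + 10 = 100/0.216 + 10 ≈ 473.0 mm ≈ 0.473 m.

473 mm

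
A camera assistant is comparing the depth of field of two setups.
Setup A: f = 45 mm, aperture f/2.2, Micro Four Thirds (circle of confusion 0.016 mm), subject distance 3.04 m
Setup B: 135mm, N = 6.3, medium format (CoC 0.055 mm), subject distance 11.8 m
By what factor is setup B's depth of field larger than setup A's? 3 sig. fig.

17.3

Setup A: H = 45²/(2.2×0.016) + 45 ≈ 57573.4 mm; DoF = Df − Dn = 3206.96 − 2889.57 ≈ 317.39 mm.
Setup B: H = 135²/(6.3×0.055) + 135 ≈ 52732.4 mm; DoF = Df − Dn = 15162.8 − 9658.0 ≈ 5504.8 mm.
Ratio = 5504.8 / 317.39 ≈ 17.3.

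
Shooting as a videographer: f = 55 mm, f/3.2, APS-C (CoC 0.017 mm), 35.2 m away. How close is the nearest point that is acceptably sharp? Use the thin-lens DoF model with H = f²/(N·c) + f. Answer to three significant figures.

21.6 m

Hyperfocal distance H = f²/(N·c) + f = 55²/(3.2 × 0.017) + 55 = 3025/0.0544 + 55 ≈ 55661.6 mm ≈ 55.66 m.
Near limit Dn = s·(H − f)/(H + s − 2f) = 35200 × (55661.6 − 55) / (55661.6 + 35200 − 2 × 55) = 35200 × 55606.6 / 90751.6 ≈ 21568 mm ≈ 21.6 m.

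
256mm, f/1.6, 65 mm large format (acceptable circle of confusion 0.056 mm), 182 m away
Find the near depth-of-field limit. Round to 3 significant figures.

Hyperfocal distance H = f²/(N·c) + f = 256²/(1.6 × 0.056) + 256 = 65536/0.0896 + 256 ≈ 731684.6 mm ≈ 731.7 m.
Near limit Dn = s·(H − f)/(H + s − 2f) = 182000 × (731684.6 − 256) / (731684.6 + 182000 − 2 × 256) = 182000 × 731428.6 / 913172.6 ≈ 145777 mm ≈ 146 m.

146 m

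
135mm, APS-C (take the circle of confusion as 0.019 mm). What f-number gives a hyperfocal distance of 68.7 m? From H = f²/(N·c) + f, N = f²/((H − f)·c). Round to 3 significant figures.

f/14

Rearrange H = f²/(N·c) + f for N: N = f² / ((H − f)·c).
N = 135² / ((68700 − 135) × 0.019) = 18225 / 1303 ≈ 14.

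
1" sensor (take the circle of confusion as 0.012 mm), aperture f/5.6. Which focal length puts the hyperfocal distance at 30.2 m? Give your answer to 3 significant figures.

From H = f²/(N·c) + f, with f ≪ H: f ≈ √(H·N·c) = √(30200 × 5.6 × 0.012) = √2029.4 ≈ 45.05 mm.
Exact: f² + N·c·f − N·c·H = 0 ⇒ f = (−N·c + √((N·c)² + 4·N·c·H))/2 = (−0.0672 + √8117.8)/2 ≈ 45.016 mm ≈ 45.0 mm.

45.0 mm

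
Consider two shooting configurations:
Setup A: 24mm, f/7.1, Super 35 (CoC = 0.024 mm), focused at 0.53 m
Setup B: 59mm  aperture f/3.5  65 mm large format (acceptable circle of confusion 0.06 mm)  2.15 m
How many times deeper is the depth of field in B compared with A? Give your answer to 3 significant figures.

3.40

Setup A: H = 24²/(7.1×0.024) + 24 ≈ 3404.3 mm; DoF = Df − Dn = 623.30 − 460.99 ≈ 162.31 mm.
Setup B: H = 59²/(3.5×0.06) + 59 ≈ 16635.2 mm; DoF = Df − Dn = 2460.36 − 1909.17 ≈ 551.19 mm.
Ratio = 551.19 / 162.31 ≈ 3.40.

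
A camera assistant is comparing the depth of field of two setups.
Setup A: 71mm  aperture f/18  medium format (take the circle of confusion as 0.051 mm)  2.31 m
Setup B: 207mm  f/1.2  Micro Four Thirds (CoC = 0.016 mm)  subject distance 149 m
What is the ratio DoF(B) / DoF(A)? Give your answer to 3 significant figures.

Setup A: H = 71²/(18×0.051) + 71 ≈ 5562.3 mm; DoF = Df − Dn = 3900.3 − 1640.9 ≈ 2259.4 mm.
Setup B: H = 207²/(1.2×0.016) + 207 ≈ 2231925.8 mm; DoF = Df − Dn = 159644 − 139687 ≈ 19957 mm.
Ratio = 19957 / 2259.4 ≈ 8.83.

8.83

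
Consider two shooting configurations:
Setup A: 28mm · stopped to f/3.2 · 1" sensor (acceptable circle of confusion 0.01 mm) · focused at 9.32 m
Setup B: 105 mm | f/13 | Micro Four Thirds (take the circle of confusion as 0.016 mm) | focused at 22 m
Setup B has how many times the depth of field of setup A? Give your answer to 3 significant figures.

Setup A: H = 28²/(3.2×0.01) + 28 ≈ 24528.0 mm; DoF = Df − Dn = 15014.5 − 6757.2 ≈ 8257.3 mm.
Setup B: H = 105²/(13×0.016) + 105 ≈ 53109.8 mm; DoF = Df − Dn = 37484 − 15569 ≈ 21915 mm.
Ratio = 21915 / 8257.3 ≈ 2.65.

2.65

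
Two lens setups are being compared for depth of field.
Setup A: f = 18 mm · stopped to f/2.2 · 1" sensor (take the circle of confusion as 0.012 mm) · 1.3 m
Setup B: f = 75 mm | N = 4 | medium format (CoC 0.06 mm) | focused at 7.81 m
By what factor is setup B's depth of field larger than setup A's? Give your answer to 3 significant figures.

21.1

Setup A: H = 18²/(2.2×0.012) + 18 ≈ 12290.7 mm; DoF = Df − Dn = 1451.64 − 1177.05 ≈ 274.59 mm.
Setup B: H = 75²/(4×0.06) + 75 ≈ 23512.5 mm; DoF = Df − Dn = 11657.2 − 5872.1 ≈ 5785.1 mm.
Ratio = 5785.1 / 274.59 ≈ 21.1.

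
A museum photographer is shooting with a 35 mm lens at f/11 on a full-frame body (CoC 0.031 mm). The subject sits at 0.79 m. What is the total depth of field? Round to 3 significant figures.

Hyperfocal distance H = f²/(N·c) + f = 35²/(11 × 0.031) + 35 = 1225/0.341 + 35 ≈ 3627.4 mm ≈ 3.627 m.
Near limit Dn = s·(H − f)/(H + s − 2f) = 790 × (3627.4 − 35) / (3627.4 + 790 − 2 × 35) = 790 × 3592.4 / 4347.4 ≈ 652.80 mm.
Far limit Df = s·(H − f)/(H − s) = 790 × (3627.4 − 35) / (3627.4 − 790) = 790 × 3592.4 / 2837.4 ≈ 1000.21 mm.
Depth of field = Df − Dn = 1000.21 − 652.80 ≈ 347.41 mm.

347 mm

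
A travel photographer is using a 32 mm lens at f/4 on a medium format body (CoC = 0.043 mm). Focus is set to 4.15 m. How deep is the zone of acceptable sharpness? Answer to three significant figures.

Hyperfocal distance H = f²/(N·c) + f = 32²/(4 × 0.043) + 32 = 1024/0.172 + 32 ≈ 5985.5 mm ≈ 5.985 m.
Near limit Dn = s·(H − f)/(H + s − 2f) = 4150 × (5985.5 − 32) / (5985.5 + 4150 − 2 × 32) = 4150 × 5953.5 / 10071.5 ≈ 2453 mm.
Far limit Df = s·(H − f)/(H − s) = 4150 × (5985.5 − 32) / (5985.5 − 4150) = 4150 × 5953.5 / 1835.5 ≈ 13461 mm.
Depth of field = Df − Dn = 13461 − 2453 ≈ 11008 mm ≈ 11.0 m.

11.0 m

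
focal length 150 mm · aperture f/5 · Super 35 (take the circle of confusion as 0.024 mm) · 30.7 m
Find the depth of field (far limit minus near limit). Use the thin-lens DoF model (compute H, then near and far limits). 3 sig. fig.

Hyperfocal distance H = f²/(N·c) + f = 150²/(5 × 0.024) + 150 = 22500/0.12 + 150 ≈ 187650.0 mm ≈ 187.7 m.
Near limit Dn = s·(H − f)/(H + s − 2f) = 30700 × (187650.0 − 150) / (187650.0 + 30700 − 2 × 150) = 30700 × 187500.0 / 218050.0 ≈ 26399 mm.
Far limit Df = s·(H − f)/(H − s) = 30700 × (187650.0 − 150) / (187650.0 − 30700) = 30700 × 187500.0 / 156950.0 ≈ 36676 mm.
Depth of field = Df − Dn = 36676 − 26399 ≈ 10277 mm ≈ 10.3 m.

10.3 m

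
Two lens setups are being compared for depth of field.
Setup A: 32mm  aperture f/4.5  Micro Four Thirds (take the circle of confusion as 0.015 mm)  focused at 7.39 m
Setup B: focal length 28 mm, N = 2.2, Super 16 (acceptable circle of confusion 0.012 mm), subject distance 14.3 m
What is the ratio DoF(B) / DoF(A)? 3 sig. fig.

Setup A: H = 32²/(4.5×0.015) + 32 ≈ 15202.4 mm; DoF = Df − Dn = 14350.2 − 4976.3 ≈ 9373.9 mm.
Setup B: H = 28²/(2.2×0.012) + 28 ≈ 29725.0 mm; DoF = Df − Dn = 27531 − 9658 ≈ 17873 mm.
Ratio = 17873 / 9373.9 ≈ 1.91.

1.91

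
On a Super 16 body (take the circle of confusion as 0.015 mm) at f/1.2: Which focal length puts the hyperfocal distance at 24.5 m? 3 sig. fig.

21.0 mm

From H = f²/(N·c) + f, with f ≪ H: f ≈ √(H·N·c) = √(24500 × 1.2 × 0.015) = √441.00 ≈ 21.00 mm.
The +f correction barely moves this — solving exactly, f² + N·c·f − N·c·H = 0 ⇒ f = (−N·c + √((N·c)² + 4·N·c·H))/2 = (−0.018 + √1764.0)/2 ≈ 20.991 mm, so f ≈ 21.0 mm.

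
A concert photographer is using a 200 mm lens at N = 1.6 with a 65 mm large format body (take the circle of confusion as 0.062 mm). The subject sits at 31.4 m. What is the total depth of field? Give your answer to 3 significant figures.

4.89 m

Hyperfocal distance H = f²/(N·c) + f = 200²/(1.6 × 0.062) + 200 = 40000/0.0992 + 200 ≈ 403425.8 mm ≈ 403.4 m.
Near limit Dn = s·(H − f)/(H + s − 2f) = 31400 × (403425.8 − 200) / (403425.8 + 31400 − 2 × 200) = 31400 × 403225.8 / 434425.8 ≈ 29144.9 mm.
Far limit Df = s·(H − f)/(H − s) = 31400 × (403425.8 − 200) / (403425.8 − 31400) = 31400 × 403225.8 / 372025.8 ≈ 34033.4 mm.
Depth of field = Df − Dn = 34033.4 − 29144.9 ≈ 4888.5 mm ≈ 4.89 m.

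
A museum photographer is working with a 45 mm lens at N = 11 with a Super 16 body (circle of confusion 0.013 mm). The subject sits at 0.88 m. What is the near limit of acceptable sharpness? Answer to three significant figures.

0.831 m

Hyperfocal distance H = f²/(N·c) + f = 45²/(11 × 0.013) + 45 = 2025/0.143 + 45 ≈ 14205.8 mm ≈ 14.21 m.
Near limit Dn = s·(H − f)/(H + s − 2f) = 880 × (14205.8 − 45) / (14205.8 + 880 − 2 × 45) = 880 × 14160.8 / 14995.8 ≈ 831.00 mm ≈ 0.831 m.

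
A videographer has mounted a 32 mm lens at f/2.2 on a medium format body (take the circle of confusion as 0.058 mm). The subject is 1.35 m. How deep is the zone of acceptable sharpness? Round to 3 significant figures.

456 mm

Hyperfocal distance H = f²/(N·c) + f = 32²/(2.2 × 0.058) + 32 = 1024/0.1276 + 32 ≈ 8057.1 mm ≈ 8.057 m.
Near limit Dn = s·(H − f)/(H + s − 2f) = 1350 × (8057.1 − 32) / (8057.1 + 1350 − 2 × 32) = 1350 × 8025.1 / 9343.1 ≈ 1159.56 mm.
Far limit Df = s·(H − f)/(H − s) = 1350 × (8057.1 − 32) / (8057.1 − 1350) = 1350 × 8025.1 / 6707.1 ≈ 1615.29 mm.
Depth of field = Df − Dn = 1615.29 − 1159.56 ≈ 455.73 mm.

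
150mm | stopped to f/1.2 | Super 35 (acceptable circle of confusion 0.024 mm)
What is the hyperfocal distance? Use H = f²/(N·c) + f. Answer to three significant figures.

781 m

Hyperfocal distance H = f²/(N·c) + f = 150²/(1.2 × 0.024) + 150 = 22500/0.0288 + 150 ≈ 781400.0 mm ≈ 781 m.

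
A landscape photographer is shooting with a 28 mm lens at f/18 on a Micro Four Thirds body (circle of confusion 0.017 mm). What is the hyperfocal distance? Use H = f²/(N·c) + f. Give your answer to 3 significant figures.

Hyperfocal distance H = f²/(N·c) + f = 28²/(18 × 0.017) + 28 = 784/0.306 + 28 ≈ 2590.1 mm ≈ 2.59 m.

2.59 m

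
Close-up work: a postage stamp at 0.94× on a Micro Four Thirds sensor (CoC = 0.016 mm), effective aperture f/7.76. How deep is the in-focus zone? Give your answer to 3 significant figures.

At magnification m, DoF ≈ 2·N_eff·c/m² = 2 × 7.76 × 0.016 / 0.94² = 0.2483 / 0.8836 ≈ 0.281 mm.

0.281 mm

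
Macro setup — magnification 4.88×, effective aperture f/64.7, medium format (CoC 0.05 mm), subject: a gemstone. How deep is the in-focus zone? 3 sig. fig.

At magnification m, DoF ≈ 2·N_eff·c/m² = 2 × 64.7 × 0.05 / 4.88² = 6.47 / 23.81 ≈ 0.272 mm.

0.272 mm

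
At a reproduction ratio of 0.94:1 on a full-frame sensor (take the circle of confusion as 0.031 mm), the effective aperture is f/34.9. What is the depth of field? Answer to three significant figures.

2.45 mm

At magnification m, DoF ≈ 2·N_eff·c/m² = 2 × 34.9 × 0.031 / 0.94² = 2.164 / 0.8836 ≈ 2.45 mm.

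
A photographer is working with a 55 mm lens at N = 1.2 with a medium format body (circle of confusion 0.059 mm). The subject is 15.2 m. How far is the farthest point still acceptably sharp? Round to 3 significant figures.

Hyperfocal distance H = f²/(N·c) + f = 55²/(1.2 × 0.059) + 55 = 3025/0.0708 + 55 ≈ 42781.0 mm ≈ 42.78 m.
Far limit Df = s·(H − f)/(H − s) = 15200 × (42781.0 − 55) / (42781.0 − 15200) = 15200 × 42726.0 / 27581.0 ≈ 23546 mm ≈ 23.5 m.

23.5 m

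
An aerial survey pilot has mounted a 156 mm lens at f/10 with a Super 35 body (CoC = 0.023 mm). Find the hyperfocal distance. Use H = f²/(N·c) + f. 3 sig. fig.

Hyperfocal distance H = f²/(N·c) + f = 156²/(10 × 0.023) + 156 = 24336/0.23 + 156 ≈ 105964.7 mm ≈ 106 m.

106 m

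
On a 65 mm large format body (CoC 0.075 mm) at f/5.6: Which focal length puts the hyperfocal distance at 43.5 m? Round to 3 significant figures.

From H = f²/(N·c) + f, with f ≪ H: f ≈ √(H·N·c) = √(43500 × 5.6 × 0.075) = √18270 ≈ 135.2 mm.
The +f correction barely moves this — solving exactly, f² + N·c·f − N·c·H = 0 ⇒ f = (−N·c + √((N·c)² + 4·N·c·H))/2 = (−0.42 + √73080)/2 ≈ 134.96 mm, so f ≈ 135 mm.

135 mm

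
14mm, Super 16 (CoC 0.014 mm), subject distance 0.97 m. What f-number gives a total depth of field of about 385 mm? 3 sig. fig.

f/2.80

Write h = H − f = f²/(N·c). The thin-lens limits are Dn = s·h/(h + (s−f)) and Df = s·h/(h − (s−f)), so DoF = Df − Dn = 2·s·(s−f)·h / (h² − (s−f)²).
That is a quadratic in h: DoF·h² − 2·s·(s−f)·h − DoF·(s−f)² = 0 ⇒ h = (s−f)·(s + √(s² + DoF²)) / DoF = 956 × (970 + √(970² + 385²)) / 385 = 956 × (970 + 1043.61) / 385 ≈ 5000.0 mm.
Then N = f²/(c·h) = 14² / (0.014 × 5000.0) = 196 / 70.000 ≈ 2.80.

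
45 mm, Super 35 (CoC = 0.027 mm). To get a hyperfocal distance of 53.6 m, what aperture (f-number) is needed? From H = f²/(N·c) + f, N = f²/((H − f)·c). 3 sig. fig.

f/1.40

Rearrange H = f²/(N·c) + f for N: N = f² / ((H − f)·c).
N = 45² / ((53600 − 45) × 0.027) = 2025 / 1446 ≈ 1.40.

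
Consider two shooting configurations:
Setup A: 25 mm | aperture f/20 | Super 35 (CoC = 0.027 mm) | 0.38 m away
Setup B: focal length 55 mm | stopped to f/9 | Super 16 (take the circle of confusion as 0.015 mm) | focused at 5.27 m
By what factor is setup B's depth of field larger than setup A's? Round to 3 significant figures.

Setup A: H = 25²/(20×0.027) + 25 ≈ 1182.4 mm; DoF = Df − Dn = 548.12 − 290.80 ≈ 257.32 mm.
Setup B: H = 55²/(9×0.015) + 55 ≈ 22462.4 mm; DoF = Df − Dn = 6868.6 − 4275.0 ≈ 2593.6 mm.
Ratio = 2593.6 / 257.32 ≈ 10.1.

10.1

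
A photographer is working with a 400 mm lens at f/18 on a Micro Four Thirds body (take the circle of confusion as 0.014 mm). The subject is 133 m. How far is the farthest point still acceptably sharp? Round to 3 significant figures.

168 m

Hyperfocal distance H = f²/(N·c) + f = 400²/(18 × 0.014) + 400 = 160000/0.252 + 400 ≈ 635320.6 mm ≈ 635.3 m.
Far limit Df = s·(H − f)/(H − s) = 133000 × (635320.6 − 400) / (635320.6 − 133000) = 133000 × 634920.6 / 502320.6 ≈ 168109 mm ≈ 168 m.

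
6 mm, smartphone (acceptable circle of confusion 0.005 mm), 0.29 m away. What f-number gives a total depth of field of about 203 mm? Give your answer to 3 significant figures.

Write h = H − f = f²/(N·c). The thin-lens limits are Dn = s·h/(h + (s−f)) and Df = s·h/(h − (s−f)), so DoF = Df − Dn = 2·s·(s−f)·h / (h² − (s−f)²).
That is a quadratic in h: DoF·h² − 2·s·(s−f)·h − DoF·(s−f)² = 0 ⇒ h = (s−f)·(s + √(s² + DoF²)) / DoF = 284 × (290 + √(290² + 203²)) / 203 = 284 × (290 + 353.990) / 203 ≈ 900.95 mm.
Then N = f²/(c·h) = 6² / (0.005 × 900.95) = 36 / 4.5048 ≈ 7.99.

f/7.99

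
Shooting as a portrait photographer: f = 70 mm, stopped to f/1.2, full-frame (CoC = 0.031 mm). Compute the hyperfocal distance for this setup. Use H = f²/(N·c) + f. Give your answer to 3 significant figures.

132 m

Hyperfocal distance H = f²/(N·c) + f = 70²/(1.2 × 0.031) + 70 = 4900/0.0372 + 70 ≈ 131790.4 mm ≈ 132 m.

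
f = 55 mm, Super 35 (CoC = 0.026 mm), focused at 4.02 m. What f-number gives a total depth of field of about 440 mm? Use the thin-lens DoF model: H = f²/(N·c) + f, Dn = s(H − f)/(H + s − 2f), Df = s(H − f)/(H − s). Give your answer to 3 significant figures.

Write h = H − f = f²/(N·c). The thin-lens limits are Dn = s·h/(h + (s−f)) and Df = s·h/(h − (s−f)), so DoF = Df − Dn = 2·s·(s−f)·h / (h² − (s−f)²).
That is a quadratic in h: DoF·h² − 2·s·(s−f)·h − DoF·(s−f)² = 0 ⇒ h = (s−f)·(s + √(s² + DoF²)) / DoF = 3965 × (4020 + √(4020² + 440²)) / 440 = 3965 × (4020 + 4044.01) / 440 ≈ 72668 mm.
Then N = f²/(c·h) = 55² / (0.026 × 72668) = 3025 / 1889.4 ≈ 1.60.

f/1.60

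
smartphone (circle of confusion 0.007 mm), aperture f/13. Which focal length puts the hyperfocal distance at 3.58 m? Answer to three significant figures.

18.0 mm

From H = f²/(N·c) + f, with f ≪ H: f ≈ √(H·N·c) = √(3580 × 13 × 0.007) = √325.78 ≈ 18.05 mm.
Exact: f² + N·c·f − N·c·H = 0 ⇒ f = (−N·c + √((N·c)² + 4·N·c·H))/2 = (−0.091 + √1303.1)/2 ≈ 18.004 mm ≈ 18.0 mm.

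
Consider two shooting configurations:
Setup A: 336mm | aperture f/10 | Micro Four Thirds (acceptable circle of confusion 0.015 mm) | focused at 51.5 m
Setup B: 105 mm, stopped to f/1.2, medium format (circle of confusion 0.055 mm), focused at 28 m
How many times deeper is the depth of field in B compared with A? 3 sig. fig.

1.37

Setup A: H = 336²/(10×0.015) + 336 ≈ 752976.0 mm; DoF = Df − Dn = 55256.3 − 48221.9 ≈ 7034.4 mm.
Setup B: H = 105²/(1.2×0.055) + 105 ≈ 167150.5 mm; DoF = Df − Dn = 33613.1 − 23993.3 ≈ 9619.8 mm.
Ratio = 9619.8 / 7034.4 ≈ 1.37.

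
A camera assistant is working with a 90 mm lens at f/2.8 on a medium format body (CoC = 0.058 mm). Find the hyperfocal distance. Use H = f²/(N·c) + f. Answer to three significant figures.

50.0 m

Hyperfocal distance H = f²/(N·c) + f = 90²/(2.8 × 0.058) + 90 = 8100/0.1624 + 90 ≈ 49966.8 mm ≈ 50.0 m.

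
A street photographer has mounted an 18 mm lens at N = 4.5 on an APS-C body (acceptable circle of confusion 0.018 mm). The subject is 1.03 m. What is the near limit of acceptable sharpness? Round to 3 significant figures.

Hyperfocal distance H = f²/(N·c) + f = 18²/(4.5 × 0.018) + 18 = 324/0.081 + 18 ≈ 4018.0 mm ≈ 4.018 m.
Near limit Dn = s·(H − f)/(H + s − 2f) = 1030 × (4018.0 − 18) / (4018.0 + 1030 − 2 × 18) = 1030 × 4000.0 / 5012.0 ≈ 822.03 mm ≈ 0.822 m.

0.822 m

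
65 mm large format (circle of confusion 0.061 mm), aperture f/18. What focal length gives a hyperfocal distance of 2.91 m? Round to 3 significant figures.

56.0 mm

From H = f²/(N·c) + f, with f ≪ H: f ≈ √(H·N·c) = √(2910 × 18 × 0.061) = √3195.2 ≈ 56.53 mm.
Exact: f² + N·c·f − N·c·H = 0 ⇒ f = (−N·c + √((N·c)² + 4·N·c·H))/2 = (−1.098 + √12782)/2 ≈ 55.980 mm ≈ 56.0 mm.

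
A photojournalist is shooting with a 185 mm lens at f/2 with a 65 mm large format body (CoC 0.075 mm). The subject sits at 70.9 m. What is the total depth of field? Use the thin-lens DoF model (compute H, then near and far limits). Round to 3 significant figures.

Hyperfocal distance H = f²/(N·c) + f = 185²/(2 × 0.075) + 185 = 34225/0.15 + 185 ≈ 228351.7 mm ≈ 228.4 m.
Near limit Dn = s·(H − f)/(H + s − 2f) = 70900 × (228351.7 − 185) / (228351.7 + 70900 − 2 × 185) = 70900 × 228166.7 / 298881.7 ≈ 54125 mm.
Far limit Df = s·(H − f)/(H − s) = 70900 × (228351.7 − 185) / (228351.7 − 70900) = 70900 × 228166.7 / 157451.7 ≈ 102743 mm.
Depth of field = Df − Dn = 102743 − 54125 ≈ 48618 mm ≈ 48.6 m.

48.6 m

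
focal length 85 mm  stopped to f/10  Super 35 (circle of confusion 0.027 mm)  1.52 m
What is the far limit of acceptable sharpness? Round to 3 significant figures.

1.61 m

Hyperfocal distance H = f²/(N·c) + f = 85²/(10 × 0.027) + 85 = 7225/0.27 + 85 ≈ 26844.3 mm ≈ 26.84 m.
Far limit Df = s·(H − f)/(H − s) = 1520 × (26844.3 − 85) / (26844.3 − 1520) = 1520 × 26759.3 / 25324.3 ≈ 1606.1 mm ≈ 1.61 m.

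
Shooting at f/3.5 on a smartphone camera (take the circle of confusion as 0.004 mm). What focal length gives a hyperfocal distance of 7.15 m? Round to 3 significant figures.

10.0 mm

From H = f²/(N·c) + f, with f ≪ H: f ≈ √(H·N·c) = √(7150 × 3.5 × 0.004) = √100.10 ≈ 10.00 mm.
The +f correction barely moves this — solving exactly, f² + N·c·f − N·c·H = 0 ⇒ f = (−N·c + √((N·c)² + 4·N·c·H))/2 = (−0.014 + √400.40)/2 ≈ 9.9980 mm, so f ≈ 10.0 mm.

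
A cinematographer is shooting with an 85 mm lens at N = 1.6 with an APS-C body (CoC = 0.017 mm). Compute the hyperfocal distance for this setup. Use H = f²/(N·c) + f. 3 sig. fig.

266 m

Hyperfocal distance H = f²/(N·c) + f = 85²/(1.6 × 0.017) + 85 = 7225/0.0272 + 85 ≈ 265710.0 mm ≈ 266 m.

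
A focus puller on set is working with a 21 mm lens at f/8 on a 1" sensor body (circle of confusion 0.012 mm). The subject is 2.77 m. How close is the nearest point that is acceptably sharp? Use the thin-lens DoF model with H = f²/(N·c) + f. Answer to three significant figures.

Hyperfocal distance H = f²/(N·c) + f = 21²/(8 × 0.012) + 21 = 441/0.096 + 21 ≈ 4614.8 mm ≈ 4.615 m.
Near limit Dn = s·(H − f)/(H + s − 2f) = 2770 × (4614.8 − 21) / (4614.8 + 2770 − 2 × 21) = 2770 × 4593.8 / 7342.8 ≈ 1733.0 mm ≈ 1.73 m.

1.73 m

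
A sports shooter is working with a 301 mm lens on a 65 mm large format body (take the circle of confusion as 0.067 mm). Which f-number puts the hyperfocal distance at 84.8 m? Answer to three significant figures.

Rearrange H = f²/(N·c) + f for N: N = f² / ((H − f)·c).
N = 301² / ((84800 − 301) × 0.067) = 90601 / 5661 ≈ 16.

f/16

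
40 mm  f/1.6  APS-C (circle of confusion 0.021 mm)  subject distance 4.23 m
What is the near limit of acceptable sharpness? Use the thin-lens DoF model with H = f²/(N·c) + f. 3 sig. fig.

Hyperfocal distance H = f²/(N·c) + f = 40²/(1.6 × 0.021) + 40 = 1600/0.0336 + 40 ≈ 47659.0 mm ≈ 47.66 m.
Near limit Dn = s·(H − f)/(H + s − 2f) = 4230 × (47659.0 − 40) / (47659.0 + 4230 − 2 × 40) = 4230 × 47619.0 / 51809.0 ≈ 3887.9 mm ≈ 3.89 m.

3.89 m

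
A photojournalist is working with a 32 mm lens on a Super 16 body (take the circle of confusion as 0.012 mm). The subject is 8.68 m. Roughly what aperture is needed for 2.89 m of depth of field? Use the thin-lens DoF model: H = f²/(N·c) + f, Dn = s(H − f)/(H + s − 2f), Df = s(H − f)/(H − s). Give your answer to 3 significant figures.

f/1.60

Write h = H − f = f²/(N·c). The thin-lens limits are Dn = s·h/(h + (s−f)) and Df = s·h/(h − (s−f)), so DoF = Df − Dn = 2·s·(s−f)·h / (h² − (s−f)²).
That is a quadratic in h: DoF·h² − 2·s·(s−f)·h − DoF·(s−f)² = 0 ⇒ h = (s−f)·(s + √(s² + DoF²)) / DoF = 8648 × (8680 + √(8680² + 2890²)) / 2890 = 8648 × (8680 + 9148.47) / 2890 ≈ 53350 mm.
Then N = f²/(c·h) = 32² / (0.012 × 53350) = 1024 / 640.20 ≈ 1.60.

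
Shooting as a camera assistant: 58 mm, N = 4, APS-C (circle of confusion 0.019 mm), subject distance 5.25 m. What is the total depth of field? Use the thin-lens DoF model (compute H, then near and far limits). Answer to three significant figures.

Hyperfocal distance H = f²/(N·c) + f = 58²/(4 × 0.019) + 58 = 3364/0.076 + 58 ≈ 44321.2 mm ≈ 44.32 m.
Near limit Dn = s·(H − f)/(H + s − 2f) = 5250 × (44321.2 − 58) / (44321.2 + 5250 − 2 × 58) = 5250 × 44263.2 / 49455.2 ≈ 4698.8 mm.
Far limit Df = s·(H − f)/(H − s) = 5250 × (44321.2 − 58) / (44321.2 − 5250) = 5250 × 44263.2 / 39071.2 ≈ 5947.7 mm.
Depth of field = Df − Dn = 5947.7 − 4698.8 ≈ 1248.9 mm ≈ 1.25 m.

1.25 m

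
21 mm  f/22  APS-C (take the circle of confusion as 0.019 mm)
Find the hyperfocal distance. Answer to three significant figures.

1.08 m

Hyperfocal distance H = f²/(N·c) + f = 21²/(22 × 0.019) + 21 = 441/0.418 + 21 ≈ 1076.0 mm ≈ 1.08 m.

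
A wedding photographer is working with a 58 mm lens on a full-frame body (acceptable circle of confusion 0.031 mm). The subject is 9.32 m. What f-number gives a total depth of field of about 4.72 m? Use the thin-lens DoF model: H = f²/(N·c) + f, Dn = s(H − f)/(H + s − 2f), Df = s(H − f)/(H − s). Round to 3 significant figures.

Write h = H − f = f²/(N·c). The thin-lens limits are Dn = s·h/(h + (s−f)) and Df = s·h/(h − (s−f)), so DoF = Df − Dn = 2·s·(s−f)·h / (h² − (s−f)²).
That is a quadratic in h: DoF·h² − 2·s·(s−f)·h − DoF·(s−f)² = 0 ⇒ h = (s−f)·(s + √(s² + DoF²)) / DoF = 9262 × (9320 + √(9320² + 4720²)) / 4720 = 9262 × (9320 + 10447.0) / 4720 ≈ 38789 mm.
Then N = f²/(c·h) = 58² / (0.031 × 38789) = 3364 / 1202.4 ≈ 2.80.

f/2.80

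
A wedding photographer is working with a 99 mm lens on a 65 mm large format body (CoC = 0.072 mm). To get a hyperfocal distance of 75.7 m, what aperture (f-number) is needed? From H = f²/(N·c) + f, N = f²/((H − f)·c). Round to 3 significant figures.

Rearrange H = f²/(N·c) + f for N: N = f² / ((H − f)·c).
N = 99² / ((75700 − 99) × 0.072) = 9801 / 5443 ≈ 1.80.

f/1.80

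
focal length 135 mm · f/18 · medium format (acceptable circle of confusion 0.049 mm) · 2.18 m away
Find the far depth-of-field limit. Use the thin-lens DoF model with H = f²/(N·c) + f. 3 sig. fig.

2.42 m

Hyperfocal distance H = f²/(N·c) + f = 135²/(18 × 0.049) + 135 = 18225/0.882 + 135 ≈ 20798.3 mm ≈ 20.80 m.
Far limit Df = s·(H − f)/(H − s) = 2180 × (20798.3 − 135) / (20798.3 − 2180) = 2180 × 20663.3 / 18618.3 ≈ 2419.4 mm ≈ 2.42 m.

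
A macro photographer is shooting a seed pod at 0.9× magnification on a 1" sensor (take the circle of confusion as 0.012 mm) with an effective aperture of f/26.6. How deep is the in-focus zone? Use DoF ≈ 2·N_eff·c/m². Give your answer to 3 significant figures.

0.788 mm

At magnification m, DoF ≈ 2·N_eff·c/m² = 2 × 26.6 × 0.012 / 0.9² = 0.6384 / 0.81 ≈ 0.788 mm.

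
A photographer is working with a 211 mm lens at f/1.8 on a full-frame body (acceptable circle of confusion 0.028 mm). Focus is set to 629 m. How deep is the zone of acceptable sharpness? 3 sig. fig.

1820 m

Hyperfocal distance H = f²/(N·c) + f = 211²/(1.8 × 0.028) + 211 = 44521/0.0504 + 211 ≈ 883564.2 mm ≈ 883.6 m.
Near limit Dn = s·(H − f)/(H + s − 2f) = 629000 × (883564.2 − 211) / (883564.2 + 629000 − 2 × 211) = 629000 × 883353.2 / 1512142.2 ≈ 367445 mm.
Far limit Df = s·(H − f)/(H − s) = 629000 × (883564.2 − 211) / (883564.2 − 629000) = 629000 × 883353.2 / 254564.2 ≈ 2182668 mm.
Depth of field = Df − Dn = 2182668 − 367445 ≈ 1815223 mm ≈ 1820 m.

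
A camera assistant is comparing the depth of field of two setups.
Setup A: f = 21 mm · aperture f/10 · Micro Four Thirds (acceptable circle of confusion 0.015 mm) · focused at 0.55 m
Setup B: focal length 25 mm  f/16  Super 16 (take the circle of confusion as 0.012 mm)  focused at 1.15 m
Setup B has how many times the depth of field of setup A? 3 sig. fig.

Setup A: H = 21²/(10×0.015) + 21 ≈ 2961.0 mm; DoF = Df − Dn = 670.68 − 466.13 ≈ 204.55 mm.
Setup B: H = 25²/(16×0.012) + 25 ≈ 3280.2 mm; DoF = Df − Dn = 1757.33 − 854.64 ≈ 902.69 mm.
Ratio = 902.69 / 204.55 ≈ 4.41.

4.41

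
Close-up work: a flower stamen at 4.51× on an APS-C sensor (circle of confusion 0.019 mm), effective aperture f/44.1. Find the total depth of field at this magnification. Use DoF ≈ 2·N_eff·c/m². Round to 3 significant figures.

0.0824 mm

At magnification m, DoF ≈ 2·N_eff·c/m² = 2 × 44.1 × 0.019 / 4.51² = 1.676 / 20.34 ≈ 0.0824 mm.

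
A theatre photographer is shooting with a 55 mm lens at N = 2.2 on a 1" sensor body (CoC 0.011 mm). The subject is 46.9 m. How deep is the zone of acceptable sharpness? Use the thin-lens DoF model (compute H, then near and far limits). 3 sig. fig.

Hyperfocal distance H = f²/(N·c) + f = 55²/(2.2 × 0.011) + 55 = 3025/0.0242 + 55 ≈ 125055.0 mm ≈ 125.1 m.
Near limit Dn = s·(H − f)/(H + s − 2f) = 46900 × (125055.0 − 55) / (125055.0 + 46900 − 2 × 55) = 46900 × 125000.0 / 171845.0 ≈ 34115 mm.
Far limit Df = s·(H − f)/(H − s) = 46900 × (125055.0 − 55) / (125055.0 − 46900) = 46900 × 125000.0 / 78155.0 ≈ 75011 mm.
Depth of field = Df − Dn = 75011 − 34115 ≈ 40896 mm ≈ 40.9 m.

40.9 m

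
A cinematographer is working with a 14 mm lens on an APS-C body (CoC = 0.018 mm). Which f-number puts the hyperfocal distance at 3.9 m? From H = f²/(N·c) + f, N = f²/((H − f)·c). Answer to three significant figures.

Rearrange H = f²/(N·c) + f for N: N = f² / ((H − f)·c).
N = 14² / ((3900 − 14) × 0.018) = 196 / 69.95 ≈ 2.80.

f/2.80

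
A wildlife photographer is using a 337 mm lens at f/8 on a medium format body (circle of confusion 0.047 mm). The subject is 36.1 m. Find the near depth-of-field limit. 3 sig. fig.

Hyperfocal distance H = f²/(N·c) + f = 337²/(8 × 0.047) + 337 = 113569/0.376 + 337 ≈ 302382.2 mm ≈ 302.4 m.
Near limit Dn = s·(H − f)/(H + s − 2f) = 36100 × (302382.2 − 337) / (302382.2 + 36100 − 2 × 337) = 36100 × 302045.2 / 337808.2 ≈ 32278 mm ≈ 32.3 m.

32.3 m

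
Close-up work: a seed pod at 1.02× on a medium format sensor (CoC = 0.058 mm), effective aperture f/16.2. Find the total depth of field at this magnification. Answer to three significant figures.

1.81 mm

At magnification m, DoF ≈ 2·N_eff·c/m² = 2 × 16.2 × 0.058 / 1.02² = 1.879 / 1.04 ≈ 1.81 mm.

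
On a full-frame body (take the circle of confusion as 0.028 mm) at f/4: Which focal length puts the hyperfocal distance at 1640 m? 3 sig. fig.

From H = f²/(N·c) + f, with f ≪ H: f ≈ √(H·N·c) = √(1640000 × 4 × 0.028) = √183680 ≈ 428.6 mm.
The +f correction barely moves this — solving exactly, f² + N·c·f − N·c·H = 0 ⇒ f = (−N·c + √((N·c)² + 4·N·c·H))/2 = (−0.112 + √734720)/2 ≈ 428.52 mm, so f ≈ 429 mm.

429 mm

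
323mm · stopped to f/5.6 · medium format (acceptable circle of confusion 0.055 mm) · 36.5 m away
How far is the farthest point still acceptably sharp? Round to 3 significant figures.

40.9 m

Hyperfocal distance H = f²/(N·c) + f = 323²/(5.6 × 0.055) + 323 = 104329/0.308 + 323 ≈ 339053.5 mm ≈ 339.1 m.
Far limit Df = s·(H − f)/(H − s) = 36500 × (339053.5 − 323) / (339053.5 − 36500) = 36500 × 338730.5 / 302553.5 ≈ 40864 mm ≈ 40.9 m.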